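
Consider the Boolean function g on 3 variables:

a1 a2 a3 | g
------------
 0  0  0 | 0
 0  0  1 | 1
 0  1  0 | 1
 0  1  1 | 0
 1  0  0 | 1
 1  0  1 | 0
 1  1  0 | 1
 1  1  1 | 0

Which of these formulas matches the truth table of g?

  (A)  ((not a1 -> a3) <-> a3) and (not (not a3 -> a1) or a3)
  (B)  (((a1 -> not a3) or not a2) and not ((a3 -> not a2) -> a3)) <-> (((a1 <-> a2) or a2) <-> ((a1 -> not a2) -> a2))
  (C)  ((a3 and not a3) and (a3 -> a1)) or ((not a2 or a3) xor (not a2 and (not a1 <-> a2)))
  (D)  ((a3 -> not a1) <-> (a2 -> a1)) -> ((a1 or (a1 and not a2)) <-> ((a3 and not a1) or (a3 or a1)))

(A) fails at (0,0,0): the formula yields 1, g is 0.
(C) fails at (0,0,0): the formula yields 1, g is 0.
(D) fails at (0,0,0): the formula yields 1, g is 0.
Only (B) survives; checking it on all 8 rows confirms it matches g.

B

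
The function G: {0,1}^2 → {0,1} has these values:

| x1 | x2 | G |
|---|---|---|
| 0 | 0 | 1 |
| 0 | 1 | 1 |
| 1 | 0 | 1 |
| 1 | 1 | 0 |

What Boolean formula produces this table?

G(x1, x2) = not (x1 and x2)

The output is 0 only when every input is 1 — NAND of all inputs.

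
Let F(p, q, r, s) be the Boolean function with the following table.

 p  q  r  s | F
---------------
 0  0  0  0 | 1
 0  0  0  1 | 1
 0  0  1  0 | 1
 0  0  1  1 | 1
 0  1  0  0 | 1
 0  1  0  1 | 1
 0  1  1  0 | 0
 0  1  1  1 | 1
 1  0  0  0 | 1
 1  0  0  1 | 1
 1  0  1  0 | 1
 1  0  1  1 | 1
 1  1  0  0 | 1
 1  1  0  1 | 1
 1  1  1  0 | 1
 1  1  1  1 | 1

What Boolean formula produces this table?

Only row (0,1,1,0) gives 0. So F is 1 everywhere except there — the complement of the minterm ¬p·q·r·¬s.

F(p, q, r, s) = ~(((~p & q) & r) & ~s)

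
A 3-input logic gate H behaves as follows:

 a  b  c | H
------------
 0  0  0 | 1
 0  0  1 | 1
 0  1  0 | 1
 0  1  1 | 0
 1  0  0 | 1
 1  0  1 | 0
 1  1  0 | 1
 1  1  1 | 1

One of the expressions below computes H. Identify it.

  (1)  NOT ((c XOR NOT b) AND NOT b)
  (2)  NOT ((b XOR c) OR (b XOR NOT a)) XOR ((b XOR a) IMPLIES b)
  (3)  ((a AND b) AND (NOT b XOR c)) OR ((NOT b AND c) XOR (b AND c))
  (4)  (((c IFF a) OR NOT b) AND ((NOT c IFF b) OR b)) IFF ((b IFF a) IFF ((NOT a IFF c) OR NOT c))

2

(1) fails at (0,0,0): the formula yields 0, H is 1.
(3) fails at (0,0,0): the formula yields 0, H is 1.
(4) fails at (0,0,0): the formula yields 0, H is 1.
That leaves (2). Evaluating it on every row reproduces the table of H exactly.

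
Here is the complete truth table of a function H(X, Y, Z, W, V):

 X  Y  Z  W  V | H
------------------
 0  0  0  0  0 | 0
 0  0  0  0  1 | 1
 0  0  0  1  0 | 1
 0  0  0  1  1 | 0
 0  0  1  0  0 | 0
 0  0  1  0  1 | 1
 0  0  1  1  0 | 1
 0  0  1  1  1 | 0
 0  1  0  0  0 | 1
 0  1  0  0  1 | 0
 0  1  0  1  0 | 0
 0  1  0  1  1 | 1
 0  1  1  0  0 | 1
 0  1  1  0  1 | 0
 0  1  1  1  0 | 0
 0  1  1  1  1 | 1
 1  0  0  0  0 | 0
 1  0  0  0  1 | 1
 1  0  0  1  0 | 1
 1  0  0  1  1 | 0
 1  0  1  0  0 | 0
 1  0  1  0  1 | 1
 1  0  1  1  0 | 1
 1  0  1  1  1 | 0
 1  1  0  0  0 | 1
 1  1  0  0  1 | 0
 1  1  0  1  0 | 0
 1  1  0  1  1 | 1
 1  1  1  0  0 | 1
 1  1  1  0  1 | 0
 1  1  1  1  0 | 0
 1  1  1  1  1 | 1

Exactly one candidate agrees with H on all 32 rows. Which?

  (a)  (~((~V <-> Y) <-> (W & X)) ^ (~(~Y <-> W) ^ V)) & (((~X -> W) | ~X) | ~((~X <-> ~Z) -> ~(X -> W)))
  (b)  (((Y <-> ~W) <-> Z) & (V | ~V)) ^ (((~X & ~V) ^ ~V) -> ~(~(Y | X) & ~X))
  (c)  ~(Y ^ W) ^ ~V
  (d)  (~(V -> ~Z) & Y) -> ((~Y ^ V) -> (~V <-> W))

(a) fails at (0,0,0,0,0): the formula yields 1, H is 0.
(b) fails at (0,0,0,0,1): the formula yields 0, H is 1.
(d) fails at (0,0,0,0,0): the formula yields 1, H is 0.
That leaves (c). Evaluating it on every row reproduces the table of H exactly.

c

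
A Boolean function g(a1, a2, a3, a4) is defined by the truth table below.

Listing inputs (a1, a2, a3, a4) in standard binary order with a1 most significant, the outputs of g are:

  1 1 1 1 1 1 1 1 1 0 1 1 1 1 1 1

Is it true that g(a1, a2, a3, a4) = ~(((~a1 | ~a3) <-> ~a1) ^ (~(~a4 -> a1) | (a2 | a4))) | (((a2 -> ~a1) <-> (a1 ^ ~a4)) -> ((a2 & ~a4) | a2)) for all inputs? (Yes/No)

Test each input against both g and the formula:
  a1=0, a2=0, a3=0, a4=0: formula gives 1, g = 1 ✓
  a1=0, a2=0, a3=0, a4=1: formula gives 1, g = 1 ✓
  a1=0, a2=0, a3=1, a4=0: formula gives 1, g = 1 ✓
  a1=0, a2=0, a3=1, a4=1: formula gives 1, g = 1 ✓
  …and likewise for the remaining 12 rows.
All 16 rows match — the expression computes g exactly.

Yes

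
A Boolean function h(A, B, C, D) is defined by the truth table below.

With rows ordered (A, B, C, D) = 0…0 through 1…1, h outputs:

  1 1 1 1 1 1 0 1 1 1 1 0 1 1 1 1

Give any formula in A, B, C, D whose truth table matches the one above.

h(A, B, C, D) = ((((A' · B) · C) · D') + (((A · B') · C) · D))'

h is 0 on only 2 rows — (0,1,1,0), (1,0,1,1). Writing each as a minterm (¬A·B·C·¬D, A·¬B·C·D) and OR-ing them characterizes exactly where h=0, so h is the negation of that disjunction.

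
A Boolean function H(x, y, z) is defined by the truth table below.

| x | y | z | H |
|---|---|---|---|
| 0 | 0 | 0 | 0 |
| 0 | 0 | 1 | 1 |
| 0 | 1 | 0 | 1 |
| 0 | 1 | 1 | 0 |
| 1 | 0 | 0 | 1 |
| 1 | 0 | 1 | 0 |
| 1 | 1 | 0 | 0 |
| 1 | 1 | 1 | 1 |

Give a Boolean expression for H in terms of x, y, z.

The output is 1 exactly when an odd number of inputs are 1 — the 3-way XOR (parity).

H(x, y, z) = (x ^ y) ^ z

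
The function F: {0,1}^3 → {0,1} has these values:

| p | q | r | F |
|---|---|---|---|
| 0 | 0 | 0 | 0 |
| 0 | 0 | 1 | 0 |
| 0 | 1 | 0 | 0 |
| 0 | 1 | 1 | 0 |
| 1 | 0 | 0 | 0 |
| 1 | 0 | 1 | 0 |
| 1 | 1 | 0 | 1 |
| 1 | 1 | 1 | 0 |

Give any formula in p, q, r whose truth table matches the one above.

F(p, q, r) = (p and q) and not r

F is 1 on exactly one input, (1,1,0), whose minterm is p·q·¬r. So F is just that conjunction.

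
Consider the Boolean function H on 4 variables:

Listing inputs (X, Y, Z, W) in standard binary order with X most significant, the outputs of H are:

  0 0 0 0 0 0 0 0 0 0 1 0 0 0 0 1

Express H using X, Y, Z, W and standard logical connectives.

The 1-rows are (1,0,1,0), (1,1,1,1). Each contributes one minterm — X·¬Y·Z·¬W; X·Y·Z·W — and their disjunction is a sum-of-products form of H.

H(X, Y, Z, W) = (((X · Y') · Z) · W') + (((X · Y) · Z) · W)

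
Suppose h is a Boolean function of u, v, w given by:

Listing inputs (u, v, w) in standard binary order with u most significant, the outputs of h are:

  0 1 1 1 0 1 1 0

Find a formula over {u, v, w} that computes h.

h is 0 on only 3 rows — (0,0,0), (1,0,0), (1,1,1). Writing each as a minterm (¬u·¬v·¬w, u·¬v·¬w, u·v·w) and OR-ing them characterizes exactly where h=0, so h is the negation of that disjunction.

h(u, v, w) = NOT ((((NOT u AND NOT v) AND NOT w) OR ((u AND NOT v) AND NOT w)) OR ((u AND v) AND w))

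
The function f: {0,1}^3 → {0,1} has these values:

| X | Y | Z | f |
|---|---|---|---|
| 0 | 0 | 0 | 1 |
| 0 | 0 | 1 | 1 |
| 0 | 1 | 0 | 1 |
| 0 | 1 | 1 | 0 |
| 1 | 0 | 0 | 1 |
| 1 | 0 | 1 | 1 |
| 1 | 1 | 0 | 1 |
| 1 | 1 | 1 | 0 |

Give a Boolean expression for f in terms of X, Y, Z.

f(X, Y, Z) = ¬(((¬X ∧ Y) ∧ Z) ∨ ((X ∧ Y) ∧ Z))

f is 0 on only 2 rows — (0,1,1), (1,1,1). Writing each as a minterm (¬X·Y·Z, X·Y·Z) and OR-ing them characterizes exactly where f=0, so f is the negation of that disjunction.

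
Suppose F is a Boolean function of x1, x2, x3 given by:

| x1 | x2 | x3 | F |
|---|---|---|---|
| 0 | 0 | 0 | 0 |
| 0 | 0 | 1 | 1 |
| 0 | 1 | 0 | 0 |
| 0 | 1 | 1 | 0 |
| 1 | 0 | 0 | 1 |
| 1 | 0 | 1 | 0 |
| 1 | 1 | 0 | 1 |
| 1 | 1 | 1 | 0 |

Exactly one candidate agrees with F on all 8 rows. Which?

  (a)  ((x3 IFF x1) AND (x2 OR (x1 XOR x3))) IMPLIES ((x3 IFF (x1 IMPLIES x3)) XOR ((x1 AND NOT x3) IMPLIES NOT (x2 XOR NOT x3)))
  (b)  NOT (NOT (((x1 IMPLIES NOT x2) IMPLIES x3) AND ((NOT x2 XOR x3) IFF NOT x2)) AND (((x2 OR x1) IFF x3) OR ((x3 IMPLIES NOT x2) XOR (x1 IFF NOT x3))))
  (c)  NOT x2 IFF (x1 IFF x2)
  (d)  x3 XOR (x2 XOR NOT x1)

b

(a) fails at (0,0,0): the formula yields 1, F is 0.
(c) fails at (0,0,0): the formula yields 1, F is 0.
(d) fails at (0,0,0): the formula yields 1, F is 0.
Only (b) survives; checking it on all 8 rows confirms it matches F.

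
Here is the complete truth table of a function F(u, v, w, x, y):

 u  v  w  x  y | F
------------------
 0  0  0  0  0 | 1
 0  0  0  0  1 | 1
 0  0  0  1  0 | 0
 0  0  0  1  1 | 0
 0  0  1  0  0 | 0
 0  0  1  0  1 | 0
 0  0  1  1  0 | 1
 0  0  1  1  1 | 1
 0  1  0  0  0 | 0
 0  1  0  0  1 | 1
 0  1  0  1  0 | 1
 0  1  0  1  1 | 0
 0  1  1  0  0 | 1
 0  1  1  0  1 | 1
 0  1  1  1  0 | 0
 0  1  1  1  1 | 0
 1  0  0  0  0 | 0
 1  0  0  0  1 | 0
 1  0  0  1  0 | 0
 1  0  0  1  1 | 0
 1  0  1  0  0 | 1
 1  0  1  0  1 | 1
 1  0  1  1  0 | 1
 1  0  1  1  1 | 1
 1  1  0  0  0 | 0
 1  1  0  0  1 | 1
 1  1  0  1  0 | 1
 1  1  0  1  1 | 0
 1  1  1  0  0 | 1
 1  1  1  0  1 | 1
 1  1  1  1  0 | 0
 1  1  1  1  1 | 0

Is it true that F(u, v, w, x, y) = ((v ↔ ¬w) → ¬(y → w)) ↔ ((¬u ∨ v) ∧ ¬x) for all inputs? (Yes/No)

Yes

Evaluate ((v ↔ ¬w) → ¬(y → w)) ↔ ((¬u ∨ v) ∧ ¬x) on each row and compare to F:
  u=0, v=0, w=0, x=0, y=0: formula gives 1, F = 1 ✓
  u=0, v=0, w=0, x=0, y=1: formula gives 1, F = 1 ✓
  u=0, v=0, w=0, x=1, y=0: formula gives 0, F = 0 ✓
  u=0, v=0, w=0, x=1, y=1: formula gives 0, F = 0 ✓
  … (the remaining 28 rows also agree.)
All 32 rows match — the expression computes F exactly.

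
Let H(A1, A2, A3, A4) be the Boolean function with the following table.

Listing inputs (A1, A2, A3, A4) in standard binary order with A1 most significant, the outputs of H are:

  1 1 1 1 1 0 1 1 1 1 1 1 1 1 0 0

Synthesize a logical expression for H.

H(A1, A2, A3, A4) = ¬(((((¬A1 ∧ A2) ∧ ¬A3) ∧ A4) ∨ (((A1 ∧ A2) ∧ A3) ∧ ¬A4)) ∨ (((A1 ∧ A2) ∧ A3) ∧ A4))

H is 0 on only 3 rows — (0,1,0,1), (1,1,1,0), (1,1,1,1). Writing each as a minterm (¬A1·A2·¬A3·A4, A1·A2·A3·¬A4, A1·A2·A3·A4) and OR-ing them characterizes exactly where H=0, so H is the negation of that disjunction.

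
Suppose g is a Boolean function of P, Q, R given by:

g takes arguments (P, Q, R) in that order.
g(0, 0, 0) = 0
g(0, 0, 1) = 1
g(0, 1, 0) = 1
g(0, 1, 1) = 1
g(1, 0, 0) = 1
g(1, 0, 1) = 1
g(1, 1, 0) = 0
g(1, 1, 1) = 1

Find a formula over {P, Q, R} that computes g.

g is 0 on only 2 rows — (0,0,0), (1,1,0). Writing each as a minterm (¬P·¬Q·¬R, P·Q·¬R) and OR-ing them characterizes exactly where g=0, so g is the negation of that disjunction.

g(P, Q, R) = ¬(((¬P ∧ ¬Q) ∧ ¬R) ∨ ((P ∧ Q) ∧ ¬R))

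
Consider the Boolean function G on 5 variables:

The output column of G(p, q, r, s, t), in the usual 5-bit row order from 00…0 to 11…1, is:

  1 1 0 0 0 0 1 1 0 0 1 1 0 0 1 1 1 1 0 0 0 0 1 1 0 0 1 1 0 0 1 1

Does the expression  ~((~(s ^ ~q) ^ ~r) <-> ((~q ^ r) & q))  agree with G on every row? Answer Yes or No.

Test each input against both G and the formula:
  p=0, q=0, r=0, s=0, t=0: formula gives 1, G = 1 ✓
  p=0, q=0, r=0, s=0, t=1: formula gives 1, G = 1 ✓
  p=0, q=0, r=0, s=1, t=0: formula gives 0, G = 0 ✓
  p=0, q=0, r=0, s=1, t=1: formula gives 0, G = 0 ✓
  …and likewise for the remaining 28 rows.
Every row agrees, so the formula is equivalent.

Yes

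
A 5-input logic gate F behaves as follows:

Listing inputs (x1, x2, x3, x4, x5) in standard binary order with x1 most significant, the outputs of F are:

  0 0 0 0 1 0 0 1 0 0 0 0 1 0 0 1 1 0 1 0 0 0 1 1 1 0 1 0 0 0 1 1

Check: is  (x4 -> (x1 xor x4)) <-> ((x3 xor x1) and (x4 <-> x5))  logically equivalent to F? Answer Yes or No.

Test each input against both F and the formula:
  x1=0, x2=0, x3=0, x4=0, x5=0: formula gives 0, F = 0 ✓
  x1=0, x2=0, x3=0, x4=0, x5=1: formula gives 0, F = 0 ✓
  x1=0, x2=0, x3=0, x4=1, x5=0: formula gives 0, F = 0 ✓
  x1=0, x2=0, x3=0, x4=1, x5=1: formula gives 0, F = 0 ✓
  … (the remaining 28 rows also agree.)
All 32 rows match — the expression computes F exactly.

Yes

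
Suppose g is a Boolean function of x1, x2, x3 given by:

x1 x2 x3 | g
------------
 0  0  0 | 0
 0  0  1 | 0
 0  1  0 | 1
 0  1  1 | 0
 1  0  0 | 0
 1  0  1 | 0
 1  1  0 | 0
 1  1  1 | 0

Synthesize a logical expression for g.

g(x1, x2, x3) = (~x1 & x2) & ~x3

Only row (0,1,0) gives 1. That row's minterm ¬x1·x2·¬x3 is g directly.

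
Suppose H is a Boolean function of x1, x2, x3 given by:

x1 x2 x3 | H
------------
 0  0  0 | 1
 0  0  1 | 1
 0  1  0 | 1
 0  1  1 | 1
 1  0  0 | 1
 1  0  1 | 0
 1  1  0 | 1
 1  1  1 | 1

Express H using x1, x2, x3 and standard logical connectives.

H(x1, x2, x3) = not ((x1 and not x2) and x3)

H is 0 on exactly one input, (1,0,1), whose minterm is x1·¬x2·x3. So H is the negation of that single conjunction.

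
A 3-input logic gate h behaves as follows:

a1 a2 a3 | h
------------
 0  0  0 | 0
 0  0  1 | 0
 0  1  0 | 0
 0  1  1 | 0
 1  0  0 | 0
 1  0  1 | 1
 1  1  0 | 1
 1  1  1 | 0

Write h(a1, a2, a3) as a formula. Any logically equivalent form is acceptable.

h=1 on 2 inputs: (1,0,1), (1,1,0). Reading each as a conjunction of literals (a1·¬a2·a3, a1·a2·¬a3) and taking the OR gives the canonical DNF.

h(a1, a2, a3) = ((a1 · a2') · a3) + ((a1 · a2) · a3')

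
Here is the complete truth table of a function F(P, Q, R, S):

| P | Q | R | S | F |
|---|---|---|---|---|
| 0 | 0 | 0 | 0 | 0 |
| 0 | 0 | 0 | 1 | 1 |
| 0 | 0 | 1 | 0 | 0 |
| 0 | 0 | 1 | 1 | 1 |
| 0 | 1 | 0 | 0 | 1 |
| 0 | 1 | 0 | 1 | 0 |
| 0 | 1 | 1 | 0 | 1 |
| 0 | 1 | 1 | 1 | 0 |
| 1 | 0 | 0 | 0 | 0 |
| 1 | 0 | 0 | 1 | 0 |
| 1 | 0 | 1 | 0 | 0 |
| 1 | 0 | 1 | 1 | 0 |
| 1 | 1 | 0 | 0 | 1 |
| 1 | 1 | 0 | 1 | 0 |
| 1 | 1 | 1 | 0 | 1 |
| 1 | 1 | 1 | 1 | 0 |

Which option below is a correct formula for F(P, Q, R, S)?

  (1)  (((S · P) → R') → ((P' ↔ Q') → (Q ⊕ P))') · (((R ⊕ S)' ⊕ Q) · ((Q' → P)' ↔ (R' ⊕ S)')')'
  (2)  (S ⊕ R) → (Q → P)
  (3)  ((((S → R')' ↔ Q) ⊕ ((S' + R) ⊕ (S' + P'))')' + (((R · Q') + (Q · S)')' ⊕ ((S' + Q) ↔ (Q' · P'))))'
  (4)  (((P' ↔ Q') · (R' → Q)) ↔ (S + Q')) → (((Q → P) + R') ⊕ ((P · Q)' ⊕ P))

(1) disagrees with F on (0,0,1,0) (formula → 1, table → 0); rule it out.
(2) disagrees with F on (0,0,0,0) (formula → 1, table → 0); rule it out.
(4) disagrees with F on (0,0,0,0) (formula → 1, table → 0); rule it out.
(3) is the remaining candidate, and it agrees with F on all 16 inputs.

3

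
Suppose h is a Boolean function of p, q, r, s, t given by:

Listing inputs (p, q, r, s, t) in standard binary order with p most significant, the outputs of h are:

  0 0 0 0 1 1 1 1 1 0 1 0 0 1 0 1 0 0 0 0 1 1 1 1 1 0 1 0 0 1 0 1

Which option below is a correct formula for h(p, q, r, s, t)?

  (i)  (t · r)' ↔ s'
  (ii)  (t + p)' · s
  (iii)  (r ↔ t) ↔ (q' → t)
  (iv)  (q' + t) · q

iii

(i): at (0,0,0,0,0) it gives 1, but h = 0 — eliminated.
(ii): at (0,0,0,1,0) it gives 1, but h = 0 — eliminated.
(iv): at (0,0,1,0,0) it gives 0, but h = 1 — eliminated.
Only (iii) survives; checking it on all 32 rows confirms it matches h.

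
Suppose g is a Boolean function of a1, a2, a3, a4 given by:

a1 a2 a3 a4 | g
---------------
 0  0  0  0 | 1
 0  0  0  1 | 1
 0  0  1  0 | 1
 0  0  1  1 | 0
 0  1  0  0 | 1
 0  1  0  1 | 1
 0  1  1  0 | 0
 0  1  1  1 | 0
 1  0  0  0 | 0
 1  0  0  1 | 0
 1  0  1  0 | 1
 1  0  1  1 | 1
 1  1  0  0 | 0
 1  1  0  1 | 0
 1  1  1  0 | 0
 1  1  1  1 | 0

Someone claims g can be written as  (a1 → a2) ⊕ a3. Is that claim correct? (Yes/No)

Test each input against both g and the formula:
  a1=0, a2=0, a3=0, a4=0: formula gives 1, g = 1 ✓
  a1=0, a2=0, a3=0, a4=1: formula gives 1, g = 1 ✓
  a1=0, a2=0, a3=1, a4=0: formula gives 0, but g = 1 ✗
Row (0,0,1,0) is a counterexample, so the formula is not equivalent to g.

No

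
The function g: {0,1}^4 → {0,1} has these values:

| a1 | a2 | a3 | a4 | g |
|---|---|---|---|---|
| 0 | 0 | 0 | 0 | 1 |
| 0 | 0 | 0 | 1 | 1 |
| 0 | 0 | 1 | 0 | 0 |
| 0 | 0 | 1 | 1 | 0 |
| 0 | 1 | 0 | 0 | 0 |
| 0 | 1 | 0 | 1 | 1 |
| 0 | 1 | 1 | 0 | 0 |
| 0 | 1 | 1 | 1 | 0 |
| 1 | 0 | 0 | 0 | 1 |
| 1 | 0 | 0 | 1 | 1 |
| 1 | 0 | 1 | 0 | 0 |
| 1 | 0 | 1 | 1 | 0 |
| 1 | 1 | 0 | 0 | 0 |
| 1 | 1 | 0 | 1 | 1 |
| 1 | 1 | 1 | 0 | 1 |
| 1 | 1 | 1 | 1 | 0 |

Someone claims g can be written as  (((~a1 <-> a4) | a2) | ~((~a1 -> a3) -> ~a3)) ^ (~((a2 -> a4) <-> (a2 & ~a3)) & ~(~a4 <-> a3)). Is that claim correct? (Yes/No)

No

Test each input against both g and the formula:
  a1=0, a2=0, a3=0, a4=0: formula gives 1, g = 1 ✓
  a1=0, a2=0, a3=0, a4=1: formula gives 1, g = 1 ✓
  a1=0, a2=0, a3=1, a4=0: formula gives 1, but g = 0 ✗
A single disagreement suffices: at (0,0,1,0) they differ, so the formula does not compute g.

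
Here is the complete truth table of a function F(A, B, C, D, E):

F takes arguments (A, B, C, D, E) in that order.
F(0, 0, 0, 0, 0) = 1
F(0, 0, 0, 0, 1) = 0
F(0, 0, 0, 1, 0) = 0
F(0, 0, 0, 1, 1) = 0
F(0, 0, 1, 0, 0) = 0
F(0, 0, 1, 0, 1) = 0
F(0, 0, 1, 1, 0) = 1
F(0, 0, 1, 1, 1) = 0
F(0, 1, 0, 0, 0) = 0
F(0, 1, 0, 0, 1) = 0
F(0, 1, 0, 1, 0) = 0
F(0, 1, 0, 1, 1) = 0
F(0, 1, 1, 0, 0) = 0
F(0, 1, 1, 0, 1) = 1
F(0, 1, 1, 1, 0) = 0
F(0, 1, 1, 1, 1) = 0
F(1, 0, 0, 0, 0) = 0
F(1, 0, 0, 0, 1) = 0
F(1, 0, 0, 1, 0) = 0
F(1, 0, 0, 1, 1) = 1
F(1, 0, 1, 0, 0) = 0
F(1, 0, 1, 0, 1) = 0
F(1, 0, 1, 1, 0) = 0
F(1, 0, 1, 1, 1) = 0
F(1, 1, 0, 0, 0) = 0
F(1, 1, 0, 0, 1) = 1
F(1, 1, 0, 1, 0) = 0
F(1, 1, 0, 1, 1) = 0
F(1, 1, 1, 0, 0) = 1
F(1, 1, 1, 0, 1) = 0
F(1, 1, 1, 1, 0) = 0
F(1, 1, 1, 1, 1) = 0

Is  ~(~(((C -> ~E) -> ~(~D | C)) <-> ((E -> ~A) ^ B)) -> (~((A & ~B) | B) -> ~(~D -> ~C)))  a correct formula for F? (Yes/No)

No

Check the formula against F row by row:
  A=0, B=0, C=0, D=0, E=0: formula gives 1, F = 1 ✓
  A=0, B=0, C=0, D=0, E=1: formula gives 1, but F = 0 ✗
A single disagreement suffices: at (0,0,0,0,1) they differ, so the formula does not compute F.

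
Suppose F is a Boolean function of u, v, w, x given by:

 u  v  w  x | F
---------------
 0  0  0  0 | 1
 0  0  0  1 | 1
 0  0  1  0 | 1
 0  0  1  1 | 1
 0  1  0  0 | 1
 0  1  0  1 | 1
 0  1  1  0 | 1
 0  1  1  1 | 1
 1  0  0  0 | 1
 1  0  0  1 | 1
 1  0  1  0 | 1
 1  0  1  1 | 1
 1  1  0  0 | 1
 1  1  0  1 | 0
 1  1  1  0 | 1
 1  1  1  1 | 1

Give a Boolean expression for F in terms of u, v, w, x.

Only row (1,1,0,1) gives 0. So F is 1 everywhere except there — the complement of the minterm u·v·¬w·x.

F(u, v, w, x) = ~(((u & v) & ~w) & x)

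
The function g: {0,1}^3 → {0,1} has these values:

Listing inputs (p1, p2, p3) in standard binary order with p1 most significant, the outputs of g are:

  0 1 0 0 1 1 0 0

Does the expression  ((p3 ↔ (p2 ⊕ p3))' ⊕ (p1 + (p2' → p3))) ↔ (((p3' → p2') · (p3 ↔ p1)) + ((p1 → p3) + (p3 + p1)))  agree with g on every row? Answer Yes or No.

Evaluate ((p3 ↔ (p2 ⊕ p3))' ⊕ (p1 + (p2' → p3))) ↔ (((p3' → p2') · (p3 ↔ p1)) + ((p1 → p3) + (p3 + p1))) on each row and compare to g:
  p1=0, p2=0, p3=0: formula gives 0, g = 0 ✓
  p1=0, p2=0, p3=1: formula gives 1, g = 1 ✓
  p1=0, p2=1, p3=0: formula gives 0, g = 0 ✓
  p1=0, p2=1, p3=1: formula gives 0, g = 0 ✓
  p1=1, p2=0, p3=0: formula gives 1, g = 1 ✓
  …and likewise for the remaining 3 rows.
Every row agrees, so the formula is equivalent.

Yes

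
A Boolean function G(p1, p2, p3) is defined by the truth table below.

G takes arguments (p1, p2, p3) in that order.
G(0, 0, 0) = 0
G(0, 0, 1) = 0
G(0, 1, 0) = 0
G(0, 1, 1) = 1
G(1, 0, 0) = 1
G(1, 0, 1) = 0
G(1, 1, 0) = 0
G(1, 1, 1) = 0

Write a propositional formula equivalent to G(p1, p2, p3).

The 1-rows are (0,1,1), (1,0,0). Each contributes one minterm — ¬p1·p2·p3; p1·¬p2·¬p3 — and their disjunction is a sum-of-products form of G.

G(p1, p2, p3) = ((~p1 & p2) & p3) | ((p1 & ~p2) & ~p3)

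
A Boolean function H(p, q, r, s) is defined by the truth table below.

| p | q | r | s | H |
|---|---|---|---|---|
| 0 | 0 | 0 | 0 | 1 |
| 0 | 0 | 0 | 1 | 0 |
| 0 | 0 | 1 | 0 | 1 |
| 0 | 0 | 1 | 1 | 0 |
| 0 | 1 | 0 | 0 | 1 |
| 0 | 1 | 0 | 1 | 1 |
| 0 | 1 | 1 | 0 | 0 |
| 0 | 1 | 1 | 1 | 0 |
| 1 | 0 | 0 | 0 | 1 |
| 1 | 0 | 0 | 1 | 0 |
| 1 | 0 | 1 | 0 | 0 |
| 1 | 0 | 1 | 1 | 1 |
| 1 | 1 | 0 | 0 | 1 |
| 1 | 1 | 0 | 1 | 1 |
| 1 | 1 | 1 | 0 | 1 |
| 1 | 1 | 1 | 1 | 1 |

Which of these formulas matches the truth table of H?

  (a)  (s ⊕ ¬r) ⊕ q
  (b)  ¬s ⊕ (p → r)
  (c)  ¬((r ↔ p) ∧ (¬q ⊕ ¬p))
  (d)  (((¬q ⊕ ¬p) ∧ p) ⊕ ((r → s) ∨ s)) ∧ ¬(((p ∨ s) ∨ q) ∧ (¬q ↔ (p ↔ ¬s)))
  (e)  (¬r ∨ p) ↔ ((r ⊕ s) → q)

e

(a) disagrees with H on (0,0,1,0) (formula → 0, table → 1); rule it out.
(b) disagrees with H on (0,0,0,0) (formula → 0, table → 1); rule it out.
(c) disagrees with H on (0,0,0,1) (formula → 1, table → 0); rule it out.
(d) disagrees with H on (0,0,1,0) (formula → 0, table → 1); rule it out.
That leaves (e). Evaluating it on every row reproduces the table of H exactly.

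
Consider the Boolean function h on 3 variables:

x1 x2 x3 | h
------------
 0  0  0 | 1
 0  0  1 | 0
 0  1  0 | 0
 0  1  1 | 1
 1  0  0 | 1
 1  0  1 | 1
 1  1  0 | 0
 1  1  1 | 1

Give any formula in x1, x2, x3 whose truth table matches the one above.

h(x1, x2, x3) = NOT ((((NOT x1 AND NOT x2) AND x3) OR ((NOT x1 AND x2) AND NOT x3)) OR ((x1 AND x2) AND NOT x3))

The 0-rows are (0,0,1), (0,1,0), (1,1,0). Take each as a conjunction (¬x1·¬x2·x3, ¬x1·x2·¬x3, x1·x2·¬x3), form their disjunction, and complement — that gives a formula that is 1 everywhere h is.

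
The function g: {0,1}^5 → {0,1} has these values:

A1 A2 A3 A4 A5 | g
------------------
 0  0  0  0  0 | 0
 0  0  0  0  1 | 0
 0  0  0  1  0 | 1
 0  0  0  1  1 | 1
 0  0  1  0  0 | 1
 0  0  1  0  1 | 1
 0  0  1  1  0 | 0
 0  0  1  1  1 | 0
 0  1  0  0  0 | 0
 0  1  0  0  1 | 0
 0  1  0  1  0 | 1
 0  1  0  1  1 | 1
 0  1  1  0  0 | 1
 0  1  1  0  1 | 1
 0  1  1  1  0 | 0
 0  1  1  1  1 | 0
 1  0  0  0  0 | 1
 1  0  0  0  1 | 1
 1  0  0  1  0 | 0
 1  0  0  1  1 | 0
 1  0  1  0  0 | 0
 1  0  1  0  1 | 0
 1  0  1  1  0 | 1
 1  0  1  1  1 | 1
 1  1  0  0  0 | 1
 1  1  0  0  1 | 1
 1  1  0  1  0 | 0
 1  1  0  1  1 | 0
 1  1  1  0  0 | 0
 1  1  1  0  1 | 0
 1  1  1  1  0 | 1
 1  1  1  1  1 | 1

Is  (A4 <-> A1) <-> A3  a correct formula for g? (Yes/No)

Yes

Evaluate (A4 <-> A1) <-> A3 on each row and compare to g:
  A1=0, A2=0, A3=0, A4=0, A5=0: formula gives 0, g = 0 ✓
  A1=0, A2=0, A3=0, A4=0, A5=1: formula gives 0, g = 0 ✓
  A1=0, A2=0, A3=0, A4=1, A5=0: formula gives 1, g = 1 ✓
  A1=0, A2=0, A3=0, A4=1, A5=1: formula gives 1, g = 1 ✓
  … (the remaining 28 rows also agree.)
Every row agrees, so the formula is equivalent.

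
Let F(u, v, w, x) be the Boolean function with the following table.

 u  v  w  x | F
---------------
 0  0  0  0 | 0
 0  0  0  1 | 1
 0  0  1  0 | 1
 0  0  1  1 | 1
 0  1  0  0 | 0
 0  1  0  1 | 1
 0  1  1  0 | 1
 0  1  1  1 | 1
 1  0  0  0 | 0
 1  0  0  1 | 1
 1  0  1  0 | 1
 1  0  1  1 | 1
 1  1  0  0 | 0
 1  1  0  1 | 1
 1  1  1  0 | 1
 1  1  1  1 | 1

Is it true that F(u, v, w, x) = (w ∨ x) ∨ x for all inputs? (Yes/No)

Test each input against both F and the formula:
  u=0, v=0, w=0, x=0: formula gives 0, F = 0 ✓
  u=0, v=0, w=0, x=1: formula gives 1, F = 1 ✓
  u=0, v=0, w=1, x=0: formula gives 1, F = 1 ✓
  u=0, v=0, w=1, x=1: formula gives 1, F = 1 ✓
  …and likewise for the remaining 12 rows.
No disagreement on any input; they are logically equivalent.

Yes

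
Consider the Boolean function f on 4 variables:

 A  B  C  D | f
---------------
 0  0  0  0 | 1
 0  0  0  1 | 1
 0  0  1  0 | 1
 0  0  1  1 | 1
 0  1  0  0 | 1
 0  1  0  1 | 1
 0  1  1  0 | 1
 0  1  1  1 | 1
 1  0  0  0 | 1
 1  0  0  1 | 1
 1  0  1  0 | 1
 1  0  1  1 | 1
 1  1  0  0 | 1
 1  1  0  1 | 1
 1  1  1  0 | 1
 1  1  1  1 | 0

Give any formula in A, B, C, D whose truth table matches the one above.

The output is 0 only when every input is 1 — NAND of all inputs.

f(A, B, C, D) = NOT (((A AND B) AND C) AND D)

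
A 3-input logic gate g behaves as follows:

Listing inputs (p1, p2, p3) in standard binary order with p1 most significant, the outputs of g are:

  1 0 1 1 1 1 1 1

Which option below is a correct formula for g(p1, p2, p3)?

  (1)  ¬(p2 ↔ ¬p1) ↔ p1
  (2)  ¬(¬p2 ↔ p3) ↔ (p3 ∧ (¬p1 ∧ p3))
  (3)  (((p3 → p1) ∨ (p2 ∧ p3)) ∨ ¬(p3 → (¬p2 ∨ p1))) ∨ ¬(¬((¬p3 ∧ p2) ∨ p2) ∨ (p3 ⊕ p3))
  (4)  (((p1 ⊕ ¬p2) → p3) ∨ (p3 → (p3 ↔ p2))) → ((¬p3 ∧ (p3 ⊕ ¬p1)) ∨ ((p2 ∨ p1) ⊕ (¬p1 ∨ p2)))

(1) fails at (0,0,0): the formula yields 0, g is 1.
(2) fails at (0,0,0): the formula yields 0, g is 1.
(4) fails at (0,0,1): the formula yields 1, g is 0.
That leaves (3). Evaluating it on every row reproduces the table of g exactly.

3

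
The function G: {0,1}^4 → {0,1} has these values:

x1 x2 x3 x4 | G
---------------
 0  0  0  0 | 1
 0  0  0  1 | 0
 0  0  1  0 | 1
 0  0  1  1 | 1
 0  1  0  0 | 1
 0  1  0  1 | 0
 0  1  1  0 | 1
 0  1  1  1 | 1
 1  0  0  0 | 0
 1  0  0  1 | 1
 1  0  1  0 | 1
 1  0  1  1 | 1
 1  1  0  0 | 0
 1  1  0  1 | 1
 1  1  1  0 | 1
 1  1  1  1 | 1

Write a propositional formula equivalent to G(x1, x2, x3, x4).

G is 0 on only 4 rows — (0,0,0,1), (0,1,0,1), (1,0,0,0), (1,1,0,0). Writing each as a minterm (¬x1·¬x2·¬x3·x4, ¬x1·x2·¬x3·x4, x1·¬x2·¬x3·¬x4, x1·x2·¬x3·¬x4) and OR-ing them characterizes exactly where G=0, so G is the negation of that disjunction.

G(x1, x2, x3, x4) = ¬((((((¬x1 ∧ ¬x2) ∧ ¬x3) ∧ x4) ∨ (((¬x1 ∧ x2) ∧ ¬x3) ∧ x4)) ∨ (((x1 ∧ ¬x2) ∧ ¬x3) ∧ ¬x4)) ∨ (((x1 ∧ x2) ∧ ¬x3) ∧ ¬x4))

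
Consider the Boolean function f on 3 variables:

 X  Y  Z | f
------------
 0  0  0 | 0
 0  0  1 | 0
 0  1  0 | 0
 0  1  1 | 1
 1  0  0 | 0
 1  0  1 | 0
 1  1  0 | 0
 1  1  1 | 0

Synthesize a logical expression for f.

f(X, Y, Z) = (~X & Y) & Z

f is 1 on exactly one input, (0,1,1), whose minterm is ¬X·Y·Z. So f is just that conjunction.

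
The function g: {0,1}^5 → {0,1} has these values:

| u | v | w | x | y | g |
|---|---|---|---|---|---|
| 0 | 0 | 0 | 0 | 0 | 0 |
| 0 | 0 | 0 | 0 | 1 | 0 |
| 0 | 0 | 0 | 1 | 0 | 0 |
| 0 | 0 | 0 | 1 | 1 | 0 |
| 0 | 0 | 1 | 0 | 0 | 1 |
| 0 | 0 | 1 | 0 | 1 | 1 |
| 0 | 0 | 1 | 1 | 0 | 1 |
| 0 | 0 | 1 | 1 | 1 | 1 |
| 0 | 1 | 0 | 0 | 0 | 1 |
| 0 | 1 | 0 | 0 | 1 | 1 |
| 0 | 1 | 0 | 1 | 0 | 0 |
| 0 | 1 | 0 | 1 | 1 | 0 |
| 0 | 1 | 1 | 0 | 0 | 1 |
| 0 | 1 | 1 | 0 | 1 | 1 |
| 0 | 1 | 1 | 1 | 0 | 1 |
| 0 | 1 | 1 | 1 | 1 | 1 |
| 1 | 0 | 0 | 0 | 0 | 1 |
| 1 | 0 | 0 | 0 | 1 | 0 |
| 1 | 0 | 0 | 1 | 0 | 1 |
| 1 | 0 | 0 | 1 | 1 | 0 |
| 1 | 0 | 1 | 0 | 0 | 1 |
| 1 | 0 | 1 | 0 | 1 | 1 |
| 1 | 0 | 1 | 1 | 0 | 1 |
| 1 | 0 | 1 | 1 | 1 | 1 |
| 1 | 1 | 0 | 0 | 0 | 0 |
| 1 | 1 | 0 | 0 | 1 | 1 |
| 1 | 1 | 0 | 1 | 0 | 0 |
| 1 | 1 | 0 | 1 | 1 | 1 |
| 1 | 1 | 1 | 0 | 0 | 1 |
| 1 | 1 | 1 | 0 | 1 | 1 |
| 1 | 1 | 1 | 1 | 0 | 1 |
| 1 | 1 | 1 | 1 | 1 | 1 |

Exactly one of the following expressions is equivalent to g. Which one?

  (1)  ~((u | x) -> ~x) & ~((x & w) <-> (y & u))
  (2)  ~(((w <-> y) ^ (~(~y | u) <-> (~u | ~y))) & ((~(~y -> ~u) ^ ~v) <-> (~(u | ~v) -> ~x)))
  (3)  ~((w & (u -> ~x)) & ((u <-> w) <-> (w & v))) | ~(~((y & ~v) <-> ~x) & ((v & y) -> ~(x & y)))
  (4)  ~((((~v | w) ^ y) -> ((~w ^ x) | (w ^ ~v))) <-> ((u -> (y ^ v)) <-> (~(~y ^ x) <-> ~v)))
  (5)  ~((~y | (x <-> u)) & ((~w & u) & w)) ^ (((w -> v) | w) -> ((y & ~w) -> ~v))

(1): at (0,0,1,0,0) it gives 0, but g = 1 — eliminated.
(3): at (0,0,0,0,0) it gives 1, but g = 0 — eliminated.
(4): at (0,0,0,0,0) it gives 1, but g = 0 — eliminated.
(5): at (0,0,1,0,0) it gives 0, but g = 1 — eliminated.
(2) is the remaining candidate, and it agrees with g on all 32 inputs.

2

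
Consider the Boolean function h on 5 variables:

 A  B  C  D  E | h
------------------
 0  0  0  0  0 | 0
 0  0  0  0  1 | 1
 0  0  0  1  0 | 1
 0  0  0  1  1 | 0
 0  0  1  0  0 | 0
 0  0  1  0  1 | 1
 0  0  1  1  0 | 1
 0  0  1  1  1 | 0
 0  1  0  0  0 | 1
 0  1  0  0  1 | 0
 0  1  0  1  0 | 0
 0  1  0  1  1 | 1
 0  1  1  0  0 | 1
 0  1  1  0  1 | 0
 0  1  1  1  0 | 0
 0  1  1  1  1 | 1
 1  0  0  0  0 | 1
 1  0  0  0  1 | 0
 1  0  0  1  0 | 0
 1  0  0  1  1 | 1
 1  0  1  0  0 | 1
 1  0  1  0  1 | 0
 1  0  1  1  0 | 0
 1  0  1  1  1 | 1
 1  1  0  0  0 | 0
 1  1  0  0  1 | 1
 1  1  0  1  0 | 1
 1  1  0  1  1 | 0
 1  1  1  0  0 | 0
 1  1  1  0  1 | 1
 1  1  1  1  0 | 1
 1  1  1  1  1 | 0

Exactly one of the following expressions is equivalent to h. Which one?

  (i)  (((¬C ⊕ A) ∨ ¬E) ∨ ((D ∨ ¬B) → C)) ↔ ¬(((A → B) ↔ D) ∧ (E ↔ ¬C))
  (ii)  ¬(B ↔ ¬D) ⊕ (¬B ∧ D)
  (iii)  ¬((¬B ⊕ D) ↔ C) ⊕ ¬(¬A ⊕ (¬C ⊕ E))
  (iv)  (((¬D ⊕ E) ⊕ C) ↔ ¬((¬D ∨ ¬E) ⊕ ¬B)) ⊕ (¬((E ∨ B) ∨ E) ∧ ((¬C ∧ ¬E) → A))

iii

(i): at (0,0,0,0,0) it gives 1, but h = 0 — eliminated.
(ii): at (0,0,0,0,0) it gives 1, but h = 0 — eliminated.
(iv): at (0,0,0,0,0) it gives 1, but h = 0 — eliminated.
Only (iii) survives; checking it on all 32 rows confirms it matches h.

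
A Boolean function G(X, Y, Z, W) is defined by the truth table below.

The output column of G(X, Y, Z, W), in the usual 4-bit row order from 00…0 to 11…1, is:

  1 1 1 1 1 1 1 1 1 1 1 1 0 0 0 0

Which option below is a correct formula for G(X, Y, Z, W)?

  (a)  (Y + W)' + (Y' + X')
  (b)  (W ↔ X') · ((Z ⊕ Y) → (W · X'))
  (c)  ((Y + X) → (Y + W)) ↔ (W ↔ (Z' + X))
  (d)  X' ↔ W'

(b) disagrees with G on (0,0,0,0) (formula → 0, table → 1); rule it out.
(c) disagrees with G on (0,0,0,0) (formula → 0, table → 1); rule it out.
(d) disagrees with G on (0,0,0,1) (formula → 0, table → 1); rule it out.
That leaves (a). Evaluating it on every row reproduces the table of G exactly.

a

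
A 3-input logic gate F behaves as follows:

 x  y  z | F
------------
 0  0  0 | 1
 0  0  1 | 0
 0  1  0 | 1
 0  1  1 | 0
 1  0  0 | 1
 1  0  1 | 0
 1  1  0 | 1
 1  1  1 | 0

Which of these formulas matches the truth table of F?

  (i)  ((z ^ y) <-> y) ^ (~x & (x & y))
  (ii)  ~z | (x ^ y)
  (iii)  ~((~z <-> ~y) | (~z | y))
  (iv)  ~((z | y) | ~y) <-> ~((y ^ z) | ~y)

(ii) disagrees with F on (0,1,1) (formula → 1, table → 0); rule it out.
(iii) disagrees with F on (0,0,0) (formula → 0, table → 1); rule it out.
(iv) disagrees with F on (0,0,1) (formula → 1, table → 0); rule it out.
(i) is the remaining candidate, and it agrees with F on all 8 inputs.

i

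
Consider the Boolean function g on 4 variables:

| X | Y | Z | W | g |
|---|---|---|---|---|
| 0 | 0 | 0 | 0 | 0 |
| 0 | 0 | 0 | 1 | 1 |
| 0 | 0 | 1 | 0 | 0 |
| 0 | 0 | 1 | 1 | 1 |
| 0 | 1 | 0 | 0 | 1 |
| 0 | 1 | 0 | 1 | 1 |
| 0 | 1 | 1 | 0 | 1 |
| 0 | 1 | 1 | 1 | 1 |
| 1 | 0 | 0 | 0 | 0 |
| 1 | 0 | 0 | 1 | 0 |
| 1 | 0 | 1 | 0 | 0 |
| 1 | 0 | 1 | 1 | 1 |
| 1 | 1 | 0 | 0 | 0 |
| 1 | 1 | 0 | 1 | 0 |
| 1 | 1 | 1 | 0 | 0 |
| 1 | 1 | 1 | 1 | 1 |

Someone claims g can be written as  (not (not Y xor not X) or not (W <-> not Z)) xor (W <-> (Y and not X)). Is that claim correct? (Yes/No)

No

Evaluate (not (not Y xor not X) or not (W <-> not Z)) xor (W <-> (Y and not X)) on each row and compare to g:
  X=0, Y=0, Z=0, W=0: formula gives 0, g = 0 ✓
  X=0, Y=0, Z=0, W=1: formula gives 1, g = 1 ✓
  X=0, Y=0, Z=1, W=0: formula gives 0, g = 0 ✓
  X=0, Y=0, Z=1, W=1: formula gives 1, g = 1 ✓
  …
  X=0, Y=1, Z=1, W=0: formula gives 0, but g = 1 ✗
Row (0,1,1,0) is a counterexample, so the formula is not equivalent to g.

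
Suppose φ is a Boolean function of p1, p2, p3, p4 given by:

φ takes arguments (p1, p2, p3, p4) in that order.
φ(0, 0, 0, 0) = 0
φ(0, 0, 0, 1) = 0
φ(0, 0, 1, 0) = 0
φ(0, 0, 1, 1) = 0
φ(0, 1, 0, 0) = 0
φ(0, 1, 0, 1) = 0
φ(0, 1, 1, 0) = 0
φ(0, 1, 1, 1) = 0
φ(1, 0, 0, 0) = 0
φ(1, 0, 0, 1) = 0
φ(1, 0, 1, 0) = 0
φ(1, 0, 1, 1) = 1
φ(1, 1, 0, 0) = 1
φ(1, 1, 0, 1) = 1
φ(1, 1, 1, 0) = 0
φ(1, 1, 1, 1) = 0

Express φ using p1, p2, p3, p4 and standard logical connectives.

Collect the rows where φ=1 — (1,0,1,1), (1,1,0,0), (1,1,0,1) — and write one minterm per row: p1·¬p2·p3·p4, p1·p2·¬p3·¬p4, p1·p2·¬p3·p4. Their union (logical OR) reproduces the table exactly.

φ(p1, p2, p3, p4) = ((((p1 · p2') · p3) · p4) + (((p1 · p2) · p3') · p4')) + (((p1 · p2) · p3') · p4)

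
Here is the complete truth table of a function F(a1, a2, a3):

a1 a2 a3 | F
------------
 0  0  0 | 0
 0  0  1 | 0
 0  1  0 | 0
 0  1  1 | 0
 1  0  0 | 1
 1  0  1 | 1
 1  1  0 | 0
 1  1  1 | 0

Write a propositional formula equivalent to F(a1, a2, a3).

Collect the rows where F=1 — (1,0,0), (1,0,1) — and write one minterm per row: a1·¬a2·¬a3, a1·¬a2·a3. Their union (logical OR) reproduces the table exactly.

F(a1, a2, a3) = ((a1 AND NOT a2) AND NOT a3) OR ((a1 AND NOT a2) AND a3)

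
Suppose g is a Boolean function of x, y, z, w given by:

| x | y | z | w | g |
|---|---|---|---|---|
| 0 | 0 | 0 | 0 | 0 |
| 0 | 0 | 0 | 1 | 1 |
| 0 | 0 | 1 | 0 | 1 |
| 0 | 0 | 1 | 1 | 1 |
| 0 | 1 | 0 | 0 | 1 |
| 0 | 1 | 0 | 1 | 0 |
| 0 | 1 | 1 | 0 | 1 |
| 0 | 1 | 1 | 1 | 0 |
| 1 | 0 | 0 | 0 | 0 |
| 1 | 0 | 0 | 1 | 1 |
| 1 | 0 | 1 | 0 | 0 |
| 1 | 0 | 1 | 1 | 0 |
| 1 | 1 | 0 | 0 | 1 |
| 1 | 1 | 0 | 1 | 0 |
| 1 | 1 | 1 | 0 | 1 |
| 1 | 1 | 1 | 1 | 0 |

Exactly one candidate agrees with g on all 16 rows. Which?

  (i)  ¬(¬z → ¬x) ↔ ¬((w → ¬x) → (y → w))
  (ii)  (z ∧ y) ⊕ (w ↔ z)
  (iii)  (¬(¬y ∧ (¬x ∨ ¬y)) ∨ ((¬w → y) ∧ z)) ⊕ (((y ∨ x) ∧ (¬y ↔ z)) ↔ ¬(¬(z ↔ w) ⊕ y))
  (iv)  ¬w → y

iii

(i) fails at (0,0,0,0): the formula yields 1, g is 0.
(ii) fails at (0,0,0,0): the formula yields 1, g is 0.
(iv) fails at (0,0,1,0): the formula yields 0, g is 1.
That leaves (iii). Evaluating it on every row reproduces the table of g exactly.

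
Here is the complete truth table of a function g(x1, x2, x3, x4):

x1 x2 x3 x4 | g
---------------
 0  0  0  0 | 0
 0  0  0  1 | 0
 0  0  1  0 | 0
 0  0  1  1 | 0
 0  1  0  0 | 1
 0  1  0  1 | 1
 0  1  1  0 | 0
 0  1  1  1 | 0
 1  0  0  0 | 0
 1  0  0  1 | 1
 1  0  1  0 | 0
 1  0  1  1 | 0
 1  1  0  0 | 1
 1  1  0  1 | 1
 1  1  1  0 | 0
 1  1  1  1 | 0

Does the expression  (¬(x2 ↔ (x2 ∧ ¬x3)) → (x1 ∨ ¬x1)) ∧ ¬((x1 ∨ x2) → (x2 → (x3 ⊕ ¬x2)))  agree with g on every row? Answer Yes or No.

Check the formula against g row by row:
  x1=0, x2=0, x3=0, x4=0: formula gives 0, g = 0 ✓
  x1=0, x2=0, x3=0, x4=1: formula gives 0, g = 0 ✓
  x1=0, x2=0, x3=1, x4=0: formula gives 0, g = 0 ✓
  x1=0, x2=0, x3=1, x4=1: formula gives 0, g = 0 ✓
  …
  x1=1, x2=0, x3=0, x4=1: formula gives 0, but g = 1 ✗
Since they disagree at (1,0,0,1), the expression is not a correct formula for g.

No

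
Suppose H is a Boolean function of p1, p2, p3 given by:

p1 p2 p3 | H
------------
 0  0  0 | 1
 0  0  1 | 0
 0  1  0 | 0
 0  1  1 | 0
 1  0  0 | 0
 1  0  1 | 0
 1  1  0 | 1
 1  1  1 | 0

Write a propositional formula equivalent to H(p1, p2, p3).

H=1 on 2 inputs: (0,0,0), (1,1,0). Reading each as a conjunction of literals (¬p1·¬p2·¬p3, p1·p2·¬p3) and taking the OR gives the canonical DNF.

H(p1, p2, p3) = ((~p1 & ~p2) & ~p3) | ((p1 & p2) & ~p3)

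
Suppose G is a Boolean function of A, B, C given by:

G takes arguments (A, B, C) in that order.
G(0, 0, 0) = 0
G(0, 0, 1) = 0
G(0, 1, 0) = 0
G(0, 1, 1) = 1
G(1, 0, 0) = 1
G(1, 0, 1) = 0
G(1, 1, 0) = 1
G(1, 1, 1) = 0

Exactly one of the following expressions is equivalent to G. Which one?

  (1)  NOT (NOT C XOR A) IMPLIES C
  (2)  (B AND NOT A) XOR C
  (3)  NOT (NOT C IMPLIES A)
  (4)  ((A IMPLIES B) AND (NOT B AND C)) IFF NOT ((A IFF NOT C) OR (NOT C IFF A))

(1) fails at (0,0,0): the formula yields 1, G is 0.
(2) fails at (0,0,1): the formula yields 1, G is 0.
(3) fails at (0,0,0): the formula yields 1, G is 0.
That leaves (4). Evaluating it on every row reproduces the table of G exactly.

4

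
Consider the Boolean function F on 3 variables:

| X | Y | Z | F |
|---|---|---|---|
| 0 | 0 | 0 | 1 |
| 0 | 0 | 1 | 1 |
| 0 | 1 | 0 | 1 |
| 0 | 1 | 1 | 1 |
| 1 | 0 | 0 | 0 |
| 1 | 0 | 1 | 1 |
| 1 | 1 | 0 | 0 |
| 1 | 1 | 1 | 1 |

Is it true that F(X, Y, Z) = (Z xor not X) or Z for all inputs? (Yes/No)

Yes

Test each input against both F and the formula:
  X=0, Y=0, Z=0: formula gives 1, F = 1 ✓
  X=0, Y=0, Z=1: formula gives 1, F = 1 ✓
  X=0, Y=1, Z=0: formula gives 1, F = 1 ✓
  X=0, Y=1, Z=1: formula gives 1, F = 1 ✓
  X=1, Y=0, Z=0: formula gives 0, F = 0 ✓
  …and likewise for the remaining 3 rows.
All 8 rows match — the expression computes F exactly.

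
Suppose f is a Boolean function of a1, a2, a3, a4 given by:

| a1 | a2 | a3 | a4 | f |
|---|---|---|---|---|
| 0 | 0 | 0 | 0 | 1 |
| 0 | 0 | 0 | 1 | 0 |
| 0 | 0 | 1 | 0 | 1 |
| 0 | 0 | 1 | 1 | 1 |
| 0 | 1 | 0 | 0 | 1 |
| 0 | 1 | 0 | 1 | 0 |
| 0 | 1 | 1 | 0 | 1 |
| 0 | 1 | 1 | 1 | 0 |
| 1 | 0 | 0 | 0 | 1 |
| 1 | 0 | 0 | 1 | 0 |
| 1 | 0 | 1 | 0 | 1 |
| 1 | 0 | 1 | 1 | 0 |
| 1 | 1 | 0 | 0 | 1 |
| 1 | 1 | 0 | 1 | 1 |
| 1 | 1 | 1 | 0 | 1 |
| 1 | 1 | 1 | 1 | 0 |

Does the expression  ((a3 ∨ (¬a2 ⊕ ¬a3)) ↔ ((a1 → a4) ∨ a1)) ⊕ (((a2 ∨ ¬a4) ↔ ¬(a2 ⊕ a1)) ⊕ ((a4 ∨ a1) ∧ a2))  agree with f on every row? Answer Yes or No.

Evaluate ((a3 ∨ (¬a2 ⊕ ¬a3)) ↔ ((a1 → a4) ∨ a1)) ⊕ (((a2 ∨ ¬a4) ↔ ¬(a2 ⊕ a1)) ⊕ ((a4 ∨ a1) ∧ a2)) on each row and compare to f:
  a1=0, a2=0, a3=0, a4=0: formula gives 1, f = 1 ✓
  a1=0, a2=0, a3=0, a4=1: formula gives 0, f = 0 ✓
  a1=0, a2=0, a3=1, a4=0: formula gives 0, but f = 1 ✗
Row (0,0,1,0) is a counterexample, so the formula is not equivalent to f.

No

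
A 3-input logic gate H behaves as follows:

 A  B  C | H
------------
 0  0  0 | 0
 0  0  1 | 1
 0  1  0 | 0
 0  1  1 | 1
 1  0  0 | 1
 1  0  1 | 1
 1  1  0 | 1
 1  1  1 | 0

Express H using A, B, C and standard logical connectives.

H is 0 on only 3 rows — (0,0,0), (0,1,0), (1,1,1). Writing each as a minterm (¬A·¬B·¬C, ¬A·B·¬C, A·B·C) and OR-ing them characterizes exactly where H=0, so H is the negation of that disjunction.

H(A, B, C) = not ((((not A and not B) and not C) or ((not A and B) and not C)) or ((A and B) and C))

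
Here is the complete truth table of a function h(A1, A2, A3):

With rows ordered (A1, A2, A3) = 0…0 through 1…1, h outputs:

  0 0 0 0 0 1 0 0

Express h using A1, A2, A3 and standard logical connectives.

h(A1, A2, A3) = (A1 ∧ ¬A2) ∧ A3

h is 1 on exactly one input, (1,0,1), whose minterm is A1·¬A2·A3. So h is just that conjunction.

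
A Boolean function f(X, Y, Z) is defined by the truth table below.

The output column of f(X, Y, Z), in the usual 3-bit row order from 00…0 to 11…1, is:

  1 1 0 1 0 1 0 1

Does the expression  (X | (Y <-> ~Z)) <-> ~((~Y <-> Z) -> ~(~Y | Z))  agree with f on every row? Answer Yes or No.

Check the formula against f row by row:
  X=0, Y=0, Z=0: formula gives 1, f = 1 ✓
  X=0, Y=0, Z=1: formula gives 1, f = 1 ✓
  X=0, Y=1, Z=0: formula gives 0, f = 0 ✓
  X=0, Y=1, Z=1: formula gives 1, f = 1 ✓
  X=1, Y=0, Z=0: formula gives 0, f = 0 ✓
  …
  X=1, Y=1, Z=1: formula gives 0, but f = 1 ✗
Row (1,1,1) is a counterexample, so the formula is not equivalent to f.

No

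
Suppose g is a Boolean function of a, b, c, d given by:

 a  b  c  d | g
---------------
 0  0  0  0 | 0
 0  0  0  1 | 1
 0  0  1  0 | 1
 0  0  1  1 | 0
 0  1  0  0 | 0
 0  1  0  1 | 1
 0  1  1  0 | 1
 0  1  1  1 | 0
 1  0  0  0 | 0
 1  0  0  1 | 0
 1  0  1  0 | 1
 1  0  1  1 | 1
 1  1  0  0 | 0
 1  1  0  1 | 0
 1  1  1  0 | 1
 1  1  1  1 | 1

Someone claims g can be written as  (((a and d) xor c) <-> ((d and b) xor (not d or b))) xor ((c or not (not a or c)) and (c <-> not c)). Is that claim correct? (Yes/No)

Yes

Evaluate (((a and d) xor c) <-> ((d and b) xor (not d or b))) xor ((c or not (not a or c)) and (c <-> not c)) on each row and compare to g:
  a=0, b=0, c=0, d=0: formula gives 0, g = 0 ✓
  a=0, b=0, c=0, d=1: formula gives 1, g = 1 ✓
  a=0, b=0, c=1, d=0: formula gives 1, g = 1 ✓
  a=0, b=0, c=1, d=1: formula gives 0, g = 0 ✓
  … (the remaining 12 rows also agree.)
All 16 rows match — the expression computes g exactly.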